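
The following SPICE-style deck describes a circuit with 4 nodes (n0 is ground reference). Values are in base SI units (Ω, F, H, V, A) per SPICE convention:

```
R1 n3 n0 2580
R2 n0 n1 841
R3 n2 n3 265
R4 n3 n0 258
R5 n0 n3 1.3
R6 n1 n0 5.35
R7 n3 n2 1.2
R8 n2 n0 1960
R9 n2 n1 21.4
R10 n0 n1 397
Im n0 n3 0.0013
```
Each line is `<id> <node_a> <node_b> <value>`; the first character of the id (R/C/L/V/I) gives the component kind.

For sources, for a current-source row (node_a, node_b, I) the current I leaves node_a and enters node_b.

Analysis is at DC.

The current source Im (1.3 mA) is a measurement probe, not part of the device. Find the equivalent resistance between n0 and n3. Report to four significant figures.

Element admittances at DC:
  Y(R1) = 0.0003876 S between n3,n0
  Y(R2) = 0.001189 S between n0,n1
  Y(R3) = 0.003774 S between n2,n3
  Y(R4) = 0.003876 S between n3,n0
  Y(R5) = 0.7692 S between n0,n3
  Y(R6) = 0.1869 S between n1,n0
  Y(R7) = 0.8333 S between n3,n2
  Y(R8) = 0.0005102 S between n2,n0
  Y(R9) = 0.04673 S between n2,n1
  Y(R10) = 0.002519 S between n0,n1
  Im: injects 0.0013 A into n3 (from n0)
Assemble and solve the 3×3 MNA system:
  V(n1)=0.0003023  V(n2)=0.001535  V(n3)=0.001605

R_eq = 1.235 Ω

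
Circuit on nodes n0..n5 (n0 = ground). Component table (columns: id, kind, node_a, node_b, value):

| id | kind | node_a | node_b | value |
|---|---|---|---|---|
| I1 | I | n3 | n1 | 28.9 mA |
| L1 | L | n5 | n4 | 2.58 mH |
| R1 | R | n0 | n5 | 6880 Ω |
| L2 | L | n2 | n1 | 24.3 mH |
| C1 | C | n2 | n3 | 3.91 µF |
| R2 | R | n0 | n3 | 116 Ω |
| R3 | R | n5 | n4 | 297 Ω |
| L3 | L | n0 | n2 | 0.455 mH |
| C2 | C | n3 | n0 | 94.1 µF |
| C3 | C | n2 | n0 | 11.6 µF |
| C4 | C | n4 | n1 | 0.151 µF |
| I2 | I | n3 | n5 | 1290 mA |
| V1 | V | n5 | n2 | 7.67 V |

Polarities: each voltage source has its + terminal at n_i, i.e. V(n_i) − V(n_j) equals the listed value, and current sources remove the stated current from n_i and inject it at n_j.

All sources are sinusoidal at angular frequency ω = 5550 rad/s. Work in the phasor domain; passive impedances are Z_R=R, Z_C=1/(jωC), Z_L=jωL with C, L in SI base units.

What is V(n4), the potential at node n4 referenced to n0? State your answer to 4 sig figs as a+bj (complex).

Apply KCL at each of the 5 non-ground nodes and solve the resulting linear system.
Node n1: branches {I1, L2, C4} → V_1 = -0.9856+8.473j
Node n2: branches {L2, C1, L3, C3, V1} → V_2 = 0.004766+4.071j
Node n3: branches {I1, C1, R2, C2, I2} → V_3 = -0.04080+2.586j
Node n4: branches {L1, R3, C4} → V_4 = 7.777+4.012j
Node n5: branches {L1, R1, R3, I2, V1} → V_5 = 7.675+4.071j
Source currents: i(V1)=1.285-0.007935j

7.777+4.012j V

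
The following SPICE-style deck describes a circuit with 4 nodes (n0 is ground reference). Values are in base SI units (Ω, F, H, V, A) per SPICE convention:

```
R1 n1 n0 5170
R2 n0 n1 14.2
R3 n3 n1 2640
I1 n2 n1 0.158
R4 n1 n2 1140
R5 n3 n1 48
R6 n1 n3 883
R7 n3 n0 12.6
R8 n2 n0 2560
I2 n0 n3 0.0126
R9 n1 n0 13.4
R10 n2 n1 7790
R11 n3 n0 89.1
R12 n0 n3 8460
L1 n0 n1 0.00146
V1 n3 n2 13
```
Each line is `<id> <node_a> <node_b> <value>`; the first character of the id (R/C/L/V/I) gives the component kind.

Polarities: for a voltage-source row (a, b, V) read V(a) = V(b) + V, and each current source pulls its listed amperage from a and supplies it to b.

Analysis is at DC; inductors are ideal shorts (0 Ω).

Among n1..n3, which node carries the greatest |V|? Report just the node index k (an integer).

2

MNA unknowns: 3 node voltages V₁..V_3 plus 2 source currents (L1, V1)
R1: Y=0.0001934 on G[1,0]
R2: Y=0.07042 on G[0,1]
R3: Y=0.0003788 on G[3,1]
I1: z[2]−=0.158, z[1]+=0.158
R4: Y=0.0008772 on G[1,2]
R5: Y=0.02083 on G[3,1]
R6: Y=0.001133 on G[1,3]
R7: Y=0.07937 on G[3,0]
R8: Y=0.0003906 on G[2,0]
I2: z[0]−=0.0126, z[3]+=0.0126
R9: Y=0.07463 on G[1,0]
R10: Y=0.0001284 on G[2,1]
R11: Y=0.01122 on G[3,0]
R12: Y=0.0001182 on G[0,3]
L1: row V0−V1=0, i_L1 at 0,1
V1: row V3−V2=13, i_V1 at 3,2
solve → V1=0.000, V2=-14.11, V3=-1.112
aux → i_L1=-0.1190, i_V1=0.1383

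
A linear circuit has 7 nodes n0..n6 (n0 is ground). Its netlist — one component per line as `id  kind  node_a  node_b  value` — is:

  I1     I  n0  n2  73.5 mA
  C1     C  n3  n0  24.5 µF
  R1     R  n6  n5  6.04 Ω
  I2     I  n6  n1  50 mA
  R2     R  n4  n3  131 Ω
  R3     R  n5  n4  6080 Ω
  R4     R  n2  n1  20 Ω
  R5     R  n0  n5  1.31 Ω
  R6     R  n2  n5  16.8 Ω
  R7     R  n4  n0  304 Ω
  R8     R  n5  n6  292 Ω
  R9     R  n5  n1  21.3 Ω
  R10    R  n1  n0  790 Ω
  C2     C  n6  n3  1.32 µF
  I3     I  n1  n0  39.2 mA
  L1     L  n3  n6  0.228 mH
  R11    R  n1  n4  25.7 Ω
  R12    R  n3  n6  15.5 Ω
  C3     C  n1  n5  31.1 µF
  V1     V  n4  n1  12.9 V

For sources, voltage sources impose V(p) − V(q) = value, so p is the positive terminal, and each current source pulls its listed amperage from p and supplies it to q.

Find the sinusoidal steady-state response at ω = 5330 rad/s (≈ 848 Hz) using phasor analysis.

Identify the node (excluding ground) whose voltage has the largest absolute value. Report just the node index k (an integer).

4

Apply KCL at each of the 6 non-ground nodes and solve the resulting linear system.
Node n1: branches {I2, R4, R9, R10, I3, R11, C3, V1} → V_1 = -0.2634+0.4191j
Node n2: branches {I1, R4, R6} → V_2 = 0.5382+0.1699j
Node n3: branches {C1, R2, C2, L1, R12} → V_3 = 0.2153-0.08313j
Node n4: branches {R2, R3, R7, R11, V1} → V_4 = 12.64+0.4191j
Node n5: branches {R1, R3, R5, R6, R8, R9, C3} → V_5 = -0.02330-0.03934j
Node n6: branches {R1, I2, R8, C2, L1, R12} → V_6 = 0.1777-0.1831j
Source currents: i(V1)=-0.6404-0.005287j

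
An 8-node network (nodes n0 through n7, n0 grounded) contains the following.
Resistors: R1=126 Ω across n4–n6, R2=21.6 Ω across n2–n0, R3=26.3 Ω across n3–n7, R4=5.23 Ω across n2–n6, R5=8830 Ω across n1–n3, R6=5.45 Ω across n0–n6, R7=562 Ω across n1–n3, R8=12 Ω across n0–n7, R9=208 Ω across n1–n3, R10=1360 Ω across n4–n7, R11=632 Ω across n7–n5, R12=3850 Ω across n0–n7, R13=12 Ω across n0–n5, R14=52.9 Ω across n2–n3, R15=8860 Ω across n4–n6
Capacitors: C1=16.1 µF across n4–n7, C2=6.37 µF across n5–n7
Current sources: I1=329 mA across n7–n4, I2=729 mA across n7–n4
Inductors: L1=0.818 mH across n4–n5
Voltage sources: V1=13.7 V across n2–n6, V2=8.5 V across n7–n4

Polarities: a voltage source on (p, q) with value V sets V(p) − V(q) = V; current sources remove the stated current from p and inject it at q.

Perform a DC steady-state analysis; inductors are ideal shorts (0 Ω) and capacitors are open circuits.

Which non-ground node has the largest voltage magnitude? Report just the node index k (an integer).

Element admittances at DC:
  Y(R1) = 0.007937 S between n4,n6
  Y(R2) = 0.04630 S between n2,n0
  Y(R3) = 0.03802 S between n3,n7
  Y(R4) = 0.1912 S between n2,n6
  Y(R5) = 0.0001133 S between n1,n3
  Y(C1) = 0.000 S between n4,n7
  Y(R6) = 0.1835 S between n0,n6
  Y(C2) = 0.000 S between n5,n7
  Y(R7) = 0.001779 S between n1,n3
  Y(R8) = 0.08333 S between n0,n7
  Y(R9) = 0.004808 S between n1,n3
  I1: injects 0.329 A into n4 (from n7)
  Y(R10) = 0.0007353 S between n4,n7
  Y(R11) = 0.001582 S between n7,n5
  I2: injects 0.729 A into n4 (from n7)
  L1: short n4↔n5 (DC inductor)
  Y(R12) = 0.0002597 S between n0,n7
  Y(R13) = 0.08333 S between n0,n5
  Y(R14) = 0.01890 S between n2,n3
  Y(R15) = 0.0001129 S between n4,n6
  V1: constraint V(n2)−V(n6) = 13.7
  V2: constraint V(n7)−V(n4) = 8.5
Assemble and solve the 10×10 MNA system:
  V(n1)=6.670  V(n2)=10.59  V(n3)=6.670  V(n4)=-3.780  V(n5)=-3.780  V(n6)=-3.107  V(n7)=4.720
  i(L1)=-0.3284  i(V1)=-3.184  i(V2)=-1.398

2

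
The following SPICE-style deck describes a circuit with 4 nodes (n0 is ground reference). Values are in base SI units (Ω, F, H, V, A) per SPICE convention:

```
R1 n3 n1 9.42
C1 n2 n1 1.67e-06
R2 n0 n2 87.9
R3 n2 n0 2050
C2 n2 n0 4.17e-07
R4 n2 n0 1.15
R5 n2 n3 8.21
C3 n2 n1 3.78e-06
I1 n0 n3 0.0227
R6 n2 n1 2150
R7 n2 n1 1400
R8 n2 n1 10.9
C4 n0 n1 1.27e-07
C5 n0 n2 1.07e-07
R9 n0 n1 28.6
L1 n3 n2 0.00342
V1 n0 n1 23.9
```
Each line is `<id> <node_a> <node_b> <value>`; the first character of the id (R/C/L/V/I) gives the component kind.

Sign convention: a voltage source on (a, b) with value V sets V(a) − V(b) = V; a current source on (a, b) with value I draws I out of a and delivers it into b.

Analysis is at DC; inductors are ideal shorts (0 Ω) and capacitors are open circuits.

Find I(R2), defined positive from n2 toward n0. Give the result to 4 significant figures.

-0.04986 A

Element admittances at DC:
  Y(R1) = 0.1062 S between n3,n1
  Y(C1) = 0.000 S between n2,n1
  Y(R2) = 0.01138 S between n0,n2
  Y(R3) = 0.0004878 S between n2,n0
  Y(C2) = 0.000 S between n2,n0
  Y(R4) = 0.8696 S between n2,n0
  Y(R5) = 0.1218 S between n2,n3
  Y(C3) = 0.000 S between n2,n1
  I1: injects 0.0227 A into n3 (from n0)
  Y(R6) = 0.0004651 S between n2,n1
  Y(R7) = 0.0007143 S between n2,n1
  Y(R8) = 0.09174 S between n2,n1
  Y(C4) = 0.000 S between n0,n1
  Y(C5) = 0.000 S between n0,n2
  Y(R9) = 0.03497 S between n0,n1
  L1: short n3↔n2 (DC inductor)
  V1: constraint V(n0)−V(n1) = 23.9
Assemble and solve the 5×5 MNA system:
  V(n1)=-23.90  V(n2)=-4.382  V(n3)=-4.382
  i(L1)=-2.049  i(V1)=-4.721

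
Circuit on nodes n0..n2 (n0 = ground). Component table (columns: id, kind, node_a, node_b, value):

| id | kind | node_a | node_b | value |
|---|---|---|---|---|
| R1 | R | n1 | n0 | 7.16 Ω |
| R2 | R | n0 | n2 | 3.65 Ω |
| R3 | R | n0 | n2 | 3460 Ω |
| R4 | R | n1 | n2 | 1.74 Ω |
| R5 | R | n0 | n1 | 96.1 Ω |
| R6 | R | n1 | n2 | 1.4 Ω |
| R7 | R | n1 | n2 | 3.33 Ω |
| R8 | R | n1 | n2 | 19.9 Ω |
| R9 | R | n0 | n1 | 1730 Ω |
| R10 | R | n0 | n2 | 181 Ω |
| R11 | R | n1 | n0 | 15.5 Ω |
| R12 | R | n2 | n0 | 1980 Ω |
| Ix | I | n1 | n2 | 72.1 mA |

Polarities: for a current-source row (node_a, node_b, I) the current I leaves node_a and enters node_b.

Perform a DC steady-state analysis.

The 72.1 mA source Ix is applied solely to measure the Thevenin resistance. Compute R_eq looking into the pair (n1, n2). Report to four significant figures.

Apply KCL at each of the 2 non-ground nodes and solve the resulting linear system.
Node n1: branches {R1, R4, R5, R6, R7, R8, R9, R11, Ix} → V_1 = -0.02316
Node n2: branches {R2, R3, R4, R6, R7, R8, R10, R12, Ix} → V_2 = 0.01778

R_eq = 0.5678 Ω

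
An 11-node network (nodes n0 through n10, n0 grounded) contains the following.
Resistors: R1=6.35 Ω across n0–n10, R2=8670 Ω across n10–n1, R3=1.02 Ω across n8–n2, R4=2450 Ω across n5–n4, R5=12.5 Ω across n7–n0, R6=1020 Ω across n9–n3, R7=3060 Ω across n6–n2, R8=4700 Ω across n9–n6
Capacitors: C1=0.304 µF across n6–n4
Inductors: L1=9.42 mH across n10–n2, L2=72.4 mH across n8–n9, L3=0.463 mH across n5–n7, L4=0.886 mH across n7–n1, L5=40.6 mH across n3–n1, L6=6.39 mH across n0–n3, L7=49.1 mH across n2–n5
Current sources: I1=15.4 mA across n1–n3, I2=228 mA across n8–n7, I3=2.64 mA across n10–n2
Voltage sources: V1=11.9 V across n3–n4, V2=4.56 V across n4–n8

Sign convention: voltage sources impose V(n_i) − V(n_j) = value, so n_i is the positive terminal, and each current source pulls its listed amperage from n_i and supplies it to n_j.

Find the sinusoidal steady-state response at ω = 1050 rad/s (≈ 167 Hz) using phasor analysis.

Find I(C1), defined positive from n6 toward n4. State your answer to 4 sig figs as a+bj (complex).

Element admittances at ω=1050 rad/s:
  Y(R1) = 0.1575+0.000j S between n0,n10
  Y(C1) = 0.000+0.0003192j S between n6,n4
  Y(R2) = 0.0001153+0.000j S between n10,n1
  Y(L1) = 0.000-0.1011j S between n10,n2
  Y(L2) = 0.000-0.01315j S between n8,n9
  Y(R3) = 0.9804+0.000j S between n8,n2
  I1: injects 0.0154 A into n3 (from n1)
  I2: injects 0.228 A into n7 (from n8)
  Y(R4) = 0.0004082+0.000j S between n5,n4
  Y(R5) = 0.08000+0.000j S between n7,n0
  Y(R6) = 0.0009804+0.000j S between n9,n3
  Y(R7) = 0.0003268+0.000j S between n6,n2
  Y(L3) = 0.000-2.057j S between n5,n7
  I3: injects 0.00264 A into n2 (from n10)
  Y(L4) = 0.000-1.075j S between n7,n1
  Y(L5) = 0.000-0.02346j S between n3,n1
  Y(R8) = 0.0002128+0.000j S between n9,n6
  Y(L6) = 0.000-0.1490j S between n0,n3
  Y(L7) = 0.000-0.01940j S between n2,n5
  V1: constraint V(n3)−V(n4) = 11.9
  V2: constraint V(n4)−V(n8) = 4.56
Assemble and solve the 12×12 MNA system:
  V(n1)=2.316+1.847j  V(n2)=-10.02+0.6073j  V(n3)=5.993+1.605j  V(n4)=-5.907+1.605j  V(n5)=2.122+1.854j  V(n6)=-9.108+3.384j  V(n7)=2.236+1.868j  V(n8)=-10.47+1.605j  V(n9)=-10.38+2.847j  V(n10)=-2.655+4.723j
  i(V1)=-0.2343+0.9806j  i(V2)=-0.2315+0.9797j

-0.0005677-0.001022j A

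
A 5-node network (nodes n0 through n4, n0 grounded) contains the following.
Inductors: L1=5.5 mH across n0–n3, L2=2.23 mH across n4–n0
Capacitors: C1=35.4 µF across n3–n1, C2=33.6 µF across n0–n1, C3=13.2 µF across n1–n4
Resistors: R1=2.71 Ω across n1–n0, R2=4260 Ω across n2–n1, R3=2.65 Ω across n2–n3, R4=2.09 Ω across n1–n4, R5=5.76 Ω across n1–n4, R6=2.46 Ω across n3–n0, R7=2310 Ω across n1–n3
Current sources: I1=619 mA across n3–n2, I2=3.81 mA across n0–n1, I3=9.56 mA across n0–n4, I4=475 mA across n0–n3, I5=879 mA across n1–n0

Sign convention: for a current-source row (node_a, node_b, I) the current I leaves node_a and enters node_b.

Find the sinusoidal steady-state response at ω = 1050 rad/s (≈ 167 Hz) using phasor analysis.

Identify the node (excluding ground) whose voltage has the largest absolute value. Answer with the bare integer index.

Apply KCL at each of the 4 non-ground nodes and solve the resulting linear system.
Node n1: branches {C1, R1, R2, C2, R4, R5, I2, R7, C3, I5} → V_1 = -1.355-0.4617j
Node n2: branches {R2, R3, I1} → V_2 = 2.760+0.2498j
Node n3: branches {L1, C1, R3, I1, R6, I4, R7} → V_3 = 1.122+0.2503j
Node n4: branches {R4, R5, I3, L2, C3} → V_4 = -0.7275-0.9515j

2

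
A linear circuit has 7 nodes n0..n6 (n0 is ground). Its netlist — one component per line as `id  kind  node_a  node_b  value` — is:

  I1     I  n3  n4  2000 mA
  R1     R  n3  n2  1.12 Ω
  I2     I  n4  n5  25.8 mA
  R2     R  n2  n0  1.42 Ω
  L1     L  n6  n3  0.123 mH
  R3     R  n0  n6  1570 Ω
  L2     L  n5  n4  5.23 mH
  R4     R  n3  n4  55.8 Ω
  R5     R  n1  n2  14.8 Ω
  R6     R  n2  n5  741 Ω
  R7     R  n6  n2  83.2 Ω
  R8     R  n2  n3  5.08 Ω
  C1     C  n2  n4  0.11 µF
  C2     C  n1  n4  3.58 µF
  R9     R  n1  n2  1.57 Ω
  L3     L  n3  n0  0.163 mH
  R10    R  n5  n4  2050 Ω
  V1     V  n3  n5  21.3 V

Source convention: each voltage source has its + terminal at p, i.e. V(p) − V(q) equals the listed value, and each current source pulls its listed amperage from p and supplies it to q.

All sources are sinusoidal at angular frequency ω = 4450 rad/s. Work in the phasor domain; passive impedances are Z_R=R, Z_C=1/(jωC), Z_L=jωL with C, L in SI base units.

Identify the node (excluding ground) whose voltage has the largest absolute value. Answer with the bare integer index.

MNA unknowns: 6 node voltages V₁..V_6 plus 1 source current (V1)
I1: z[3]−=2, z[4]+=2
R1: Y=0.8929+0.000j on G[3,2]
I2: z[4]−=0.0258, z[5]+=0.0258
R2: Y=0.7042+0.000j on G[2,0]
L1: Y=0.000-1.827j on G[6,3]
R3: Y=0.0006369+0.000j on G[0,6]
L2: Y=0.000-0.04297j on G[5,4]
R4: Y=0.01792+0.000j on G[3,4]
R5: Y=0.06757+0.000j on G[1,2]
R6: Y=0.001350+0.000j on G[2,5]
R7: Y=0.01202+0.000j on G[6,2]
R8: Y=0.1969+0.000j on G[2,3]
C1: Y=0.000+0.0004895j on G[2,4]
C2: Y=0.000+0.01593j on G[1,4]
R9: Y=0.6369+0.000j on G[1,2]
L3: Y=0.000-1.379j on G[3,0]
R10: Y=0.0004878+0.000j on G[5,4]
V1: row V3−V5=21.3, i_V1 at 3,5
solve → V1=-1.986+0.6127j, V2=-0.5161+0.2901j, V3=0.1483+0.2635j, V4=12.28+65.61j, V5=-21.15+0.2635j, V6=0.1482+0.2591j
aux → i_V1=-2.878+1.405j

4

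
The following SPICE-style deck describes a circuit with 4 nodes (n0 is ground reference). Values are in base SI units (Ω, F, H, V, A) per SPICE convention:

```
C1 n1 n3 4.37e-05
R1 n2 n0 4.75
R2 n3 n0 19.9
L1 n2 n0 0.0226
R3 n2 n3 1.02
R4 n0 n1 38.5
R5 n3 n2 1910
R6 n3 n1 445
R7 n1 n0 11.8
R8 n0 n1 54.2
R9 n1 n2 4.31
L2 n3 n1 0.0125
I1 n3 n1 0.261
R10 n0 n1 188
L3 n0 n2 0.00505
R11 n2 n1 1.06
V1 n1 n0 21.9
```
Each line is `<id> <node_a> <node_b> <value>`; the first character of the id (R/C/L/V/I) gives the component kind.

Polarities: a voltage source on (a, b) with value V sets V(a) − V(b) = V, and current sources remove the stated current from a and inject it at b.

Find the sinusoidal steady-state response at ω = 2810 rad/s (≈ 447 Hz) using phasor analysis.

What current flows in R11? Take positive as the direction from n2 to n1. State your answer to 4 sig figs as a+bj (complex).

-3.853+1.305j A

MNA unknowns: 3 node voltages V₁..V_3 plus 1 source current (V1)
C1: Y=0.000+0.1228j on G[1,3]
R1: Y=0.2105+0.000j on G[2,0]
R2: Y=0.05025+0.000j on G[3,0]
L1: Y=0.000-0.01575j on G[2,0]
R3: Y=0.9804+0.000j on G[2,3]
R4: Y=0.02597+0.000j on G[0,1]
R5: Y=0.0005236+0.000j on G[3,2]
R6: Y=0.002247+0.000j on G[3,1]
R7: Y=0.08475+0.000j on G[1,0]
R8: Y=0.01845+0.000j on G[0,1]
R9: Y=0.2320+0.000j on G[1,2]
L2: Y=0.000-0.02847j on G[3,1]
I1: z[3]−=0.261, z[1]+=0.261
R10: Y=0.005319+0.000j on G[0,1]
L3: Y=0.000-0.07047j on G[0,2]
R11: Y=0.9434+0.000j on G[2,1]
V1: row V1−V0=21.9, i_V1 at 1,0
solve → V1=21.90+0.000j, V2=17.82+1.384j, V3=16.87+1.773j
aux → i_V1=-7.663+1.156j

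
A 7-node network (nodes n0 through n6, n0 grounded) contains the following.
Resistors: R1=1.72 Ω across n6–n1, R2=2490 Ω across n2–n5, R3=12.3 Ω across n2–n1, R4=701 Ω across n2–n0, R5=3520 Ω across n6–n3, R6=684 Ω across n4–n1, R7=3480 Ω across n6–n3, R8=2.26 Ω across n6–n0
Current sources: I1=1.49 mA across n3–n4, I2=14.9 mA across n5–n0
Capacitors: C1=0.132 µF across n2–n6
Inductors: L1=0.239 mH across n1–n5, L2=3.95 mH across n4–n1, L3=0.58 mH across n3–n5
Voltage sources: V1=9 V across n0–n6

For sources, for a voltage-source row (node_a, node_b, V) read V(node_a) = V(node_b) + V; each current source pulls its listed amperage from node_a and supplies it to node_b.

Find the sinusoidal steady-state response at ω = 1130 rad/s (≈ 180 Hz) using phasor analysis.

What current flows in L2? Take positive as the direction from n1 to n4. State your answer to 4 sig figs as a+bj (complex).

Apply KCL at each of the 6 non-ground nodes and solve the resulting linear system.
Node n1: branches {R1, R3, L1, L2, R6} → V_1 = -9.004-3.252e-05j
Node n2: branches {R2, C1, R3, R4} → V_2 = -8.849-0.0003235j
Node n3: branches {I1, R5, R7, L3} → V_3 = -9.004-0.005417j
Node n4: branches {I1, L2, R6} → V_4 = -9.004+0.006618j
Node n5: branches {R2, L1, I2, L3} → V_5 = -9.004-0.004442j
Node n6: branches {R1, C1, R5, R7, R8, V1} → V_6 = -9.000+0.000j
Source currents: i(V1)=-3.980-4.615e-07j

-0.001490+9.723e-06j A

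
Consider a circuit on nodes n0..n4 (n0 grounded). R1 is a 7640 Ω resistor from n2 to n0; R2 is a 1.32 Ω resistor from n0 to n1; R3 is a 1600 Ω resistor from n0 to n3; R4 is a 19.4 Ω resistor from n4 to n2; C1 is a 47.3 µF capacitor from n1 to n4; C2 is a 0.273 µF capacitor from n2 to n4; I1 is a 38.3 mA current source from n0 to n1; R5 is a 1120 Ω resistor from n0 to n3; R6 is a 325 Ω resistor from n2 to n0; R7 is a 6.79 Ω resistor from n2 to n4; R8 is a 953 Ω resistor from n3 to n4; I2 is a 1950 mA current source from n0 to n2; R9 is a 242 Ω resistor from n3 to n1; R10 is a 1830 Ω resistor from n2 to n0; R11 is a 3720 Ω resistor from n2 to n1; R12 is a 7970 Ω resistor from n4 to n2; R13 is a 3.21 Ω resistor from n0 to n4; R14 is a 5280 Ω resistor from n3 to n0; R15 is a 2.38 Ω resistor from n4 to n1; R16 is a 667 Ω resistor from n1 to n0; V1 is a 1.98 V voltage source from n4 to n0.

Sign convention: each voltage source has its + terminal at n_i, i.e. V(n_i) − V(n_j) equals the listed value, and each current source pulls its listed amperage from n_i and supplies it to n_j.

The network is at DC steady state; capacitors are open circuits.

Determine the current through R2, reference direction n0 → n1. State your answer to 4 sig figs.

-0.5609 A

MNA unknowns: 4 node voltages V₁..V_4 plus 1 source current (V1)
R1: Y=0.0001309 on G[2,0]
R2: Y=0.7576 on G[0,1]
R3: Y=0.0006250 on G[0,3]
R4: Y=0.05155 on G[4,2]
C1: Y=0.000 on G[1,4]
C2: Y=0.000 on G[2,4]
I1: z[0]−=0.0383, z[1]+=0.0383
R5: Y=0.0008929 on G[0,3]
R6: Y=0.003077 on G[2,0]
R7: Y=0.1473 on G[2,4]
R8: Y=0.001049 on G[3,4]
I2: z[0]−=1.95, z[2]+=1.95
R9: Y=0.004132 on G[3,1]
R10: Y=0.0005464 on G[2,0]
R11: Y=0.0002688 on G[2,1]
R12: Y=0.0001255 on G[4,2]
R13: Y=0.3115 on G[0,4]
R14: Y=0.0001894 on G[3,0]
R15: Y=0.4202 on G[4,1]
R16: Y=0.001499 on G[1,0]
V1: row V4−V0=1.98, i_V1 at 4,0
solve → V1=0.7404, V2=11.55, V3=0.7458, V4=1.980
aux → i_V1=0.7648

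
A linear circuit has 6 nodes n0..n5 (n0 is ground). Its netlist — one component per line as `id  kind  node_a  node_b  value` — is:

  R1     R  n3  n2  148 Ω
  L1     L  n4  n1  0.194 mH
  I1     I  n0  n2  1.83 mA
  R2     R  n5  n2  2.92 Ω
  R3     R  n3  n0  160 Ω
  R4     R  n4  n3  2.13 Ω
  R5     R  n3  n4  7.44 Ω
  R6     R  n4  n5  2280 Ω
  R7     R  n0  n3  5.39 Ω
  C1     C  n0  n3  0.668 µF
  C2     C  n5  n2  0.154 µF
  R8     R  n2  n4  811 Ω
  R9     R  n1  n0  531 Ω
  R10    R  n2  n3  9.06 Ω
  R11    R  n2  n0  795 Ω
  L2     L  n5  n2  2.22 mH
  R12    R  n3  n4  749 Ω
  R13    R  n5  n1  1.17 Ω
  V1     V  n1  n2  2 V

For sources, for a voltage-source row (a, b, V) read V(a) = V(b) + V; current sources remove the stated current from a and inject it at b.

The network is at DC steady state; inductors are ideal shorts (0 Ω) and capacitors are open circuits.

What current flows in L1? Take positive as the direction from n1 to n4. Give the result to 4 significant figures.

Apply KCL at each of the 5 non-ground nodes and solve the resulting linear system.
Node n1: branches {L1, R9, R13, V1} → V_1 = 0.3458
Node n2: branches {R1, I1, R2, C2, R8, R10, R11, L2, V1} → V_2 = -1.654
Node n3: branches {R1, R3, R4, R5, R7, C1, R10, R12} → V_3 = 0.01700
Node n4: branches {L1, R4, R5, R6, R8, R12} → V_4 = 0.3458
Node n5: branches {R2, R6, C2, L2, R13} → V_5 = -1.654
Source currents: i(L1)=-0.2024, i(L2)=1.710, i(V1)=-1.912

0.2024 A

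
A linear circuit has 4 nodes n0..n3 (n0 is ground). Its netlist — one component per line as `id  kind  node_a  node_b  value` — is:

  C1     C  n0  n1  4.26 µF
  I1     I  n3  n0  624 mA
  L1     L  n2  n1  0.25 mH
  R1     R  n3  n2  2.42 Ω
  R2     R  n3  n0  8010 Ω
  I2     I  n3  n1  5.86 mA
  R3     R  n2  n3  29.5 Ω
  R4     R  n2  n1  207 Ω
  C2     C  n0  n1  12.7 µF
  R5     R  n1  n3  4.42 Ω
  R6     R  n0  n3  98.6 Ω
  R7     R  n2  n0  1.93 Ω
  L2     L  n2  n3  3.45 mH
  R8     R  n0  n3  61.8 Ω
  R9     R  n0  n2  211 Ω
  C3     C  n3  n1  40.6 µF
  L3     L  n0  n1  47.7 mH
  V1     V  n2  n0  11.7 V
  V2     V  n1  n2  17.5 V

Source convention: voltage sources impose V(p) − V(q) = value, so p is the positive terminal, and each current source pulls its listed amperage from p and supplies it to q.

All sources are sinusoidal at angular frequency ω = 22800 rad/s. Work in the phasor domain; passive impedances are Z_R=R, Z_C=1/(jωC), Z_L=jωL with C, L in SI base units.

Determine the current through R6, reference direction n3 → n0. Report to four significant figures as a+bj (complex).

MNA unknowns: 3 node voltages V₁..V_3 plus 2 source currents (V1, V2)
C1: Y=0.000+0.09713j on G[0,1]
I1: z[3]−=0.624, z[0]+=0.624
L1: Y=0.000-0.1754j on G[2,1]
R1: Y=0.4132+0.000j on G[3,2]
R2: Y=0.0001248+0.000j on G[3,0]
I2: z[3]−=0.00586, z[1]+=0.00586
R3: Y=0.03390+0.000j on G[2,3]
R4: Y=0.004831+0.000j on G[2,1]
C2: Y=0.000+0.2896j on G[0,1]
R5: Y=0.2262+0.000j on G[1,3]
R6: Y=0.01014+0.000j on G[0,3]
R7: Y=0.5181+0.000j on G[2,0]
L2: Y=0.000-0.01271j on G[2,3]
R8: Y=0.01618+0.000j on G[0,3]
R9: Y=0.004739+0.000j on G[0,2]
C3: Y=0.000+0.9257j on G[3,1]
L3: Y=0.000-0.0009195j on G[0,1]
V1: row V2−V0=11.7, i_V1 at 2,0
V2: row V1−V2=17.5, i_V2 at 1,2
solve → V1=29.20+0.000j, V2=11.70+0.000j, V3=24.47+6.484j
aux → i_V1=-7.389-11.44j, i_V2=-7.150-11.10j

0.2482+0.06576j A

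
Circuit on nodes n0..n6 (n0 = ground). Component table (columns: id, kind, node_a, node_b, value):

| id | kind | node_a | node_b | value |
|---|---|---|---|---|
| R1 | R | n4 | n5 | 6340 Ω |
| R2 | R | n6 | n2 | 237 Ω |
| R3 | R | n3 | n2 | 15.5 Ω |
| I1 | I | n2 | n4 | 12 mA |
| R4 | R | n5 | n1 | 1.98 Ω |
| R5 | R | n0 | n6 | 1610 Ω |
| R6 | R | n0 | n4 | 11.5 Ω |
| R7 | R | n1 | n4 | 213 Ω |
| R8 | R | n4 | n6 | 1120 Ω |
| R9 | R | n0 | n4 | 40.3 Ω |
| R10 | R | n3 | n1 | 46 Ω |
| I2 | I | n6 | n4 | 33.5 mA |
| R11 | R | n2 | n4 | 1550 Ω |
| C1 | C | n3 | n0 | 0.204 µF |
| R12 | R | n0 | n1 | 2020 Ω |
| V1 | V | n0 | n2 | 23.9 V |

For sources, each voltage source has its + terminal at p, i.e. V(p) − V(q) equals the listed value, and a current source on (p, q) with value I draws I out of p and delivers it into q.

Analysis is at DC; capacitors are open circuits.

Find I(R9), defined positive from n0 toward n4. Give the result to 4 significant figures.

Apply KCL at each of the 6 non-ground nodes and solve the resulting linear system.
Node n1: branches {R4, R7, R10, R12} → V_1 = -18.14
Node n2: branches {R2, R3, I1, R11, V1} → V_2 = -23.90
Node n3: branches {R3, R10, C1} → V_3 = -22.45
Node n4: branches {R1, I1, R6, R7, R8, R9, I2, R11} → V_4 = -0.6680
Node n5: branches {R1, R4} → V_5 = -18.13
Node n6: branches {R2, R5, R8, I2} → V_6 = -23.54
Source currents: i(V1)=-0.09826

0.01658 A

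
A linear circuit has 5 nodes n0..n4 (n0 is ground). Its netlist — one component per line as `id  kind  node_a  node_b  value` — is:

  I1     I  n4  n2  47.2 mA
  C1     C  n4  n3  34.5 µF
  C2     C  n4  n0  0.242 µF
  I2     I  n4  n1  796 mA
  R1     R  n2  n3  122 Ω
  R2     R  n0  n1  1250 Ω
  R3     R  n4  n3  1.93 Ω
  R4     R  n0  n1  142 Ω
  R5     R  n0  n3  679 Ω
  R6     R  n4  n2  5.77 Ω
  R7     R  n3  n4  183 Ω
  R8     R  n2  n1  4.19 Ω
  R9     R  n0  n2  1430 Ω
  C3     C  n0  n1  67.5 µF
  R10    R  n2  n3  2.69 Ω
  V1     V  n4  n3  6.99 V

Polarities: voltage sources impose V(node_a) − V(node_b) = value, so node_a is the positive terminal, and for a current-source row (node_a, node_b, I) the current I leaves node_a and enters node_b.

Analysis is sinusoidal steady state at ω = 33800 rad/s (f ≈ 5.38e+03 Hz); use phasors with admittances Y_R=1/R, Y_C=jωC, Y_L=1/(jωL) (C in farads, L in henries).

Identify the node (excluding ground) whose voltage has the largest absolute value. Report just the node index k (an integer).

3

Element admittances at ω=33800 rad/s:
  I1: injects 0.0472 A into n2 (from n4)
  Y(C1) = 0.000+1.166j S between n4,n3
  Y(C2) = 0.000+0.008180j S between n4,n0
  I2: injects 0.796 A into n1 (from n4)
  Y(R1) = 0.008197+0.000j S between n2,n3
  Y(R2) = 0.0008000+0.000j S between n0,n1
  Y(R3) = 0.5181+0.000j S between n4,n3
  Y(R4) = 0.007042+0.000j S between n0,n1
  Y(R5) = 0.001473+0.000j S between n0,n3
  Y(R6) = 0.1733+0.000j S between n4,n2
  Y(R7) = 0.005464+0.000j S between n3,n4
  Y(R8) = 0.2387+0.000j S between n2,n1
  Y(R9) = 0.0006993+0.000j S between n0,n2
  Y(C3) = 0.000+2.281j S between n0,n1
  Y(R10) = 0.3717+0.000j S between n2,n3
  V1: constraint V(n4)−V(n3) = 6.99
Assemble and solve the 5×5 MNA system:
  V(n1)=-1.837e-05-0.005489j  V(n2)=-3.283-0.005845j  V(n3)=-6.978-0.006006j  V(n4)=0.01197-0.006006j
  i(V1)=-5.074-8.151j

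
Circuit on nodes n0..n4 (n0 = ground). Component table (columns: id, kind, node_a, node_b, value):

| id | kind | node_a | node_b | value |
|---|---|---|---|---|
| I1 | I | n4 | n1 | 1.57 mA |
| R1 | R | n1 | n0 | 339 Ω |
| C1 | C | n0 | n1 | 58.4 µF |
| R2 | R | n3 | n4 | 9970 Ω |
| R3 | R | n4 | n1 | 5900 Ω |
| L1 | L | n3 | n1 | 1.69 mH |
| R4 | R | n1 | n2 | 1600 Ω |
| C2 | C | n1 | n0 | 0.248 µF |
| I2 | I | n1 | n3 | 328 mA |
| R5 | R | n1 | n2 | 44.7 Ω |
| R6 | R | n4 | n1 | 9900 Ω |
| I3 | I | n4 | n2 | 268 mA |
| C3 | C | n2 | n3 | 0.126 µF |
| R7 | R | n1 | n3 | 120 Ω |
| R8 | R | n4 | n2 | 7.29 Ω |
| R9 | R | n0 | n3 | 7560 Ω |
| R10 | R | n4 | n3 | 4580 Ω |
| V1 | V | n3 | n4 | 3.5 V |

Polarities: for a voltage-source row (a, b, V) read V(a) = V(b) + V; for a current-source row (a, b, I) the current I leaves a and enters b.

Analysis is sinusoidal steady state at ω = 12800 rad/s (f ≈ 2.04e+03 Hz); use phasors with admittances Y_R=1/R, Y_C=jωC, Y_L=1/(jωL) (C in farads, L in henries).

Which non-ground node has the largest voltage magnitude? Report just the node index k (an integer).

3

Apply KCL at each of the 4 non-ground nodes and solve the resulting linear system.
Node n1: branches {I1, R1, C1, R3, L1, R4, C2, I2, R5, R6, R7} → V_1 = -0.0009919+0.0006060j
Node n2: branches {R4, R5, I3, C3, R8} → V_2 = 1.632+4.828j
Node n3: branches {R2, L1, I2, C3, R7, R9, R10, V1} → V_3 = 3.462+5.616j
Node n4: branches {I1, R2, R3, R6, I3, R8, R10, V1} → V_4 = -0.03849+5.616j
Source currents: i(V1)=0.03927+0.1096j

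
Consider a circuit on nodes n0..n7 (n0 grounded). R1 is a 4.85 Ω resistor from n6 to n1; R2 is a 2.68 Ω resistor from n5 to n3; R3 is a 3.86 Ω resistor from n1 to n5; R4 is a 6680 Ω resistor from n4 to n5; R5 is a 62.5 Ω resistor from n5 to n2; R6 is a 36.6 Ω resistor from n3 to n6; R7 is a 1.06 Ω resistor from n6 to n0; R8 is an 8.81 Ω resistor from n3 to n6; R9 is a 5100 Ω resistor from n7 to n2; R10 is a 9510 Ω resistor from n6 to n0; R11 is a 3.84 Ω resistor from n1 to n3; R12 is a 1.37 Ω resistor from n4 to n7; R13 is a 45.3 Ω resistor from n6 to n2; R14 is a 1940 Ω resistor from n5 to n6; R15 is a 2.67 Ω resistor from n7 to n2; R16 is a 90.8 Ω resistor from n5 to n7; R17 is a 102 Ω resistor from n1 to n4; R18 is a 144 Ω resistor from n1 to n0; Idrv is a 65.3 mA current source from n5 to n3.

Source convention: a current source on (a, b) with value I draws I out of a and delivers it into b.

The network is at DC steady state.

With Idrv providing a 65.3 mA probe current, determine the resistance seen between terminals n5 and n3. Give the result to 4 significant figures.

R_eq = 1.893 Ω

Apply KCL at each of the 7 non-ground nodes and solve the resulting linear system.
Node n1: branches {R1, R3, R11, R17, R18} → V_1 = -0.01867
Node n2: branches {R5, R9, R13, R15} → V_2 = -0.04330
Node n3: branches {R2, R6, R8, R11, Idrv} → V_3 = 0.03573
Node n4: branches {R4, R12, R17} → V_4 = -0.04363
Node n5: branches {R2, R3, R4, R5, R14, R16, Idrv} → V_5 = -0.08788
Node n6: branches {R1, R6, R7, R8, R10, R13, R14} → V_6 = 0.0001374
Node n7: branches {R9, R12, R15, R16} → V_7 = -0.04396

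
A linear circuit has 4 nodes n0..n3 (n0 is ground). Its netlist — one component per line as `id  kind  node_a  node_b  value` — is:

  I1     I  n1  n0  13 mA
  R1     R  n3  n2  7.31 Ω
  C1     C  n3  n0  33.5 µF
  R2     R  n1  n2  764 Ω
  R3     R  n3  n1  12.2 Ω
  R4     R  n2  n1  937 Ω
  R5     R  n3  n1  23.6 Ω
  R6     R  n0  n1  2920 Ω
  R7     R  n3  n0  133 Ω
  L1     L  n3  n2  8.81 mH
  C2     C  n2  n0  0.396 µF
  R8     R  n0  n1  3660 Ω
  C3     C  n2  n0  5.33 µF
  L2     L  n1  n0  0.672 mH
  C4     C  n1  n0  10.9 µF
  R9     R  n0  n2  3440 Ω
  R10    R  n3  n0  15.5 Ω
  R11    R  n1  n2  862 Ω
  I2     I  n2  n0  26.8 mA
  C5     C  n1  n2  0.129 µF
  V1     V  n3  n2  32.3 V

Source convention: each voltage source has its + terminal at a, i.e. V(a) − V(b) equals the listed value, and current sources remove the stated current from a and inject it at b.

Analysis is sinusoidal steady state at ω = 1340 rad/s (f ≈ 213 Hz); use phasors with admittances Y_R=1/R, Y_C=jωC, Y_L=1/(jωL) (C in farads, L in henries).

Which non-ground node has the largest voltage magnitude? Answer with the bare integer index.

Apply KCL at each of the 3 non-ground nodes and solve the resulting linear system.
Node n1: branches {I1, R2, R3, R4, R5, R6, R8, L2, C4, R11, C5} → V_1 = -0.1225-0.02169j
Node n2: branches {R1, R2, R4, L1, C2, C3, R9, R11, I2, C5, V1} → V_2 = -31.61+1.071j
Node n3: branches {R1, C1, R3, R5, R7, L1, R10, V1} → V_3 = 0.6874+1.071j
Source currents: i(V1)=-4.521+2.492j

2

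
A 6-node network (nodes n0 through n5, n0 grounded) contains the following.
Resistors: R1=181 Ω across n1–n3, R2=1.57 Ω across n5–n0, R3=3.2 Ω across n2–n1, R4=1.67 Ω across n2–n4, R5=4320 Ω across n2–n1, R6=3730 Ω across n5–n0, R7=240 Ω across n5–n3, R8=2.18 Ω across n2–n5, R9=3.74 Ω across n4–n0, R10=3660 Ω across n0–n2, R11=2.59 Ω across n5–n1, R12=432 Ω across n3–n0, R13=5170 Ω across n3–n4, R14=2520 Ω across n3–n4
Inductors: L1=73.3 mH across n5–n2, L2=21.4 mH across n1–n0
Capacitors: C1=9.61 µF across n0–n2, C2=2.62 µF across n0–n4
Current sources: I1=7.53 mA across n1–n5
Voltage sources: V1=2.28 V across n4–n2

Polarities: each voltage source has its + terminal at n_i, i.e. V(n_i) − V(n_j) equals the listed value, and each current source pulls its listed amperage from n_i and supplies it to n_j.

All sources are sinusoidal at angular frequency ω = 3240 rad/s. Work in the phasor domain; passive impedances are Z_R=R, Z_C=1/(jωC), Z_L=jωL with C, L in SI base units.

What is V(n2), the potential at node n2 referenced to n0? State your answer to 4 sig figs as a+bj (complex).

-1.043+0.02213j V

Apply KCL at each of the 5 non-ground nodes and solve the resulting linear system.
Node n1: branches {R1, R3, R5, I1, R11, L2} → V_1 = -0.7599-0.001331j
Node n2: branches {L1, C1, R3, R4, R5, R8, R10, V1} → V_2 = -1.043+0.02213j
Node n3: branches {R1, R7, R12, R13, R14} → V_3 = -0.4459+0.003095j
Node n4: branches {R4, R9, C2, R13, R14, V1} → V_4 = 1.237+0.02213j
Node n5: branches {R2, L1, R6, I1, R7, R8, R11} → V_5 = -0.5155+0.007988j
Source currents: i(V1)=-1.697-0.01643j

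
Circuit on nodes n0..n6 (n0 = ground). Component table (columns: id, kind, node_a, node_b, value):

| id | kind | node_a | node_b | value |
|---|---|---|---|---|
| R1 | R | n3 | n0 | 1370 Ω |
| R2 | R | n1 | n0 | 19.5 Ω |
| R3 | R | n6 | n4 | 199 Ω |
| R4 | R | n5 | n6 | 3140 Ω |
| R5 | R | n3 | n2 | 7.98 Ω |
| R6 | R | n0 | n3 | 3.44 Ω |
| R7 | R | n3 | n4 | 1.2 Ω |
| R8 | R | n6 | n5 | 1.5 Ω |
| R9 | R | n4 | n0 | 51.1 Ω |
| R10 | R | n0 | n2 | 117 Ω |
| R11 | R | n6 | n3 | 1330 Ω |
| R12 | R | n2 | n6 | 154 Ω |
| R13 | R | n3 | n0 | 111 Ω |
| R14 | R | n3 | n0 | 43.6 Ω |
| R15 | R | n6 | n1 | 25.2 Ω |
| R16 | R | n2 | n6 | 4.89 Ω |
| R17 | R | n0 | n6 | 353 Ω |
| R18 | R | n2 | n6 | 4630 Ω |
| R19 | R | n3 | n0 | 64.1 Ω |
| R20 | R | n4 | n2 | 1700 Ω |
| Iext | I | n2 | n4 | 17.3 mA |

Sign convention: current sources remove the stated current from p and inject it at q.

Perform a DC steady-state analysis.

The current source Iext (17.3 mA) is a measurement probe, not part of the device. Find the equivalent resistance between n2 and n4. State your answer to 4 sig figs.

MNA unknowns: 6 node voltages V₁..V_6
R1: Y=0.0007299 on G[3,0]
R2: Y=0.05128 on G[1,0]
R3: Y=0.005025 on G[6,4]
R4: Y=0.0003185 on G[5,6]
R5: Y=0.1253 on G[3,2]
R6: Y=0.2907 on G[0,3]
R7: Y=0.8333 on G[3,4]
R8: Y=0.6667 on G[6,5]
R9: Y=0.01957 on G[4,0]
R10: Y=0.008547 on G[0,2]
R11: Y=0.0007519 on G[6,3]
R12: Y=0.006494 on G[2,6]
R13: Y=0.009009 on G[3,0]
R14: Y=0.02294 on G[3,0]
R15: Y=0.03968 on G[6,1]
R16: Y=0.2045 on G[2,6]
R17: Y=0.002833 on G[0,6]
R18: Y=0.0002160 on G[2,6]
R19: Y=0.01560 on G[3,0]
R20: Y=0.0005882 on G[4,2]
Iext: z[2]−=0.0173, z[4]+=0.0173
solve → V1=-0.03798, V2=-0.1005, V3=0.007460, V4=0.02681, V5=-0.08706, V6=-0.08706

R_eq = 7.359 Ω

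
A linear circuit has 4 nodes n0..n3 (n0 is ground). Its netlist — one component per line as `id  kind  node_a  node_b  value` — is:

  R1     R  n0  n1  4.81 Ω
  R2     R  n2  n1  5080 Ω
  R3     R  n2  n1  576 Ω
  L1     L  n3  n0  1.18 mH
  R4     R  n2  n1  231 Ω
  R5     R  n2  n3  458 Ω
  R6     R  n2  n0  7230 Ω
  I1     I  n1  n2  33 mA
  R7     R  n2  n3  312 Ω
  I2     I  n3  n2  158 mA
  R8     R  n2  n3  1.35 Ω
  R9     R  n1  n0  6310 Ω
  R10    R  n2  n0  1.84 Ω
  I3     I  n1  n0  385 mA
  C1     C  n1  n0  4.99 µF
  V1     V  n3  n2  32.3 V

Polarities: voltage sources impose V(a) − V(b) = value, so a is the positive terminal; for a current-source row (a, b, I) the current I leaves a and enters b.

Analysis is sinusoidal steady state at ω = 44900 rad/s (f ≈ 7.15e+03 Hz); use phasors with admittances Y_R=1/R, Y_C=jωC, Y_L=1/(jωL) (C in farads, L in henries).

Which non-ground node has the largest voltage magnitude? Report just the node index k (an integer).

3

Apply KCL at each of the 3 non-ground nodes and solve the resulting linear system.
Node n1: branches {R1, R2, R3, R4, I1, R9, I3, C1} → V_1 = -0.9154+0.9897j
Node n2: branches {R2, R3, R4, R5, R6, I1, R7, I2, R8, R10, V1} → V_2 = 0.01113+1.120j
Node n3: branches {L1, R5, R7, I2, R8, V1} → V_3 = 32.31+1.120j
Source currents: i(V1)=-24.28+0.6099j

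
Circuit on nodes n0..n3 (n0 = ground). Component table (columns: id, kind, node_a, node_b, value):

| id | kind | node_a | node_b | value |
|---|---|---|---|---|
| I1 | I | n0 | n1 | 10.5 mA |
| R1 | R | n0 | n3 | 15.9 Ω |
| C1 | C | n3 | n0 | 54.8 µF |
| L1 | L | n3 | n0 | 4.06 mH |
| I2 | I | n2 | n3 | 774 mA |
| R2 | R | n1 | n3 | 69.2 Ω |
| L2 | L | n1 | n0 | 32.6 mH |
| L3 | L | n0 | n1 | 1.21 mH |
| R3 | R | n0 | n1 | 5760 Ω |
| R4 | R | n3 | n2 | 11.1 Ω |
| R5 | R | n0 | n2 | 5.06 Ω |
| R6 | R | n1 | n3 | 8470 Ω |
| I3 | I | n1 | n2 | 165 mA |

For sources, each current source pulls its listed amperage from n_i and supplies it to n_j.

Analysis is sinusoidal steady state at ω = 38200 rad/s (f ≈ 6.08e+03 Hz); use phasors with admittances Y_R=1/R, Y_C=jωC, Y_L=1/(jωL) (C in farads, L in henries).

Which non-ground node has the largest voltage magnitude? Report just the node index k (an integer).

1

Element admittances at ω=38200 rad/s:
  I1: injects 0.0105 A into n1 (from n0)
  Y(R1) = 0.06289+0.000j S between n0,n3
  Y(C1) = 0.000+2.093j S between n3,n0
  Y(L1) = 0.000-0.006448j S between n3,n0
  I2: injects 0.774 A into n3 (from n2)
  Y(R2) = 0.01445+0.000j S between n1,n3
  Y(L2) = 0.000-0.0008030j S between n1,n0
  Y(L3) = 0.000-0.02163j S between n0,n1
  Y(R3) = 0.0001736+0.000j S between n0,n1
  Y(R4) = 0.09009+0.000j S between n3,n2
  Y(R5) = 0.1976+0.000j S between n0,n2
  Y(R6) = 0.0001181+0.000j S between n1,n3
  I3: injects 0.165 A into n2 (from n1)
Assemble and solve the 3×3 MNA system:
  V(n1)=-3.047-4.894j  V(n2)=-2.122-0.08121j  V(n3)=-0.01685-0.2594j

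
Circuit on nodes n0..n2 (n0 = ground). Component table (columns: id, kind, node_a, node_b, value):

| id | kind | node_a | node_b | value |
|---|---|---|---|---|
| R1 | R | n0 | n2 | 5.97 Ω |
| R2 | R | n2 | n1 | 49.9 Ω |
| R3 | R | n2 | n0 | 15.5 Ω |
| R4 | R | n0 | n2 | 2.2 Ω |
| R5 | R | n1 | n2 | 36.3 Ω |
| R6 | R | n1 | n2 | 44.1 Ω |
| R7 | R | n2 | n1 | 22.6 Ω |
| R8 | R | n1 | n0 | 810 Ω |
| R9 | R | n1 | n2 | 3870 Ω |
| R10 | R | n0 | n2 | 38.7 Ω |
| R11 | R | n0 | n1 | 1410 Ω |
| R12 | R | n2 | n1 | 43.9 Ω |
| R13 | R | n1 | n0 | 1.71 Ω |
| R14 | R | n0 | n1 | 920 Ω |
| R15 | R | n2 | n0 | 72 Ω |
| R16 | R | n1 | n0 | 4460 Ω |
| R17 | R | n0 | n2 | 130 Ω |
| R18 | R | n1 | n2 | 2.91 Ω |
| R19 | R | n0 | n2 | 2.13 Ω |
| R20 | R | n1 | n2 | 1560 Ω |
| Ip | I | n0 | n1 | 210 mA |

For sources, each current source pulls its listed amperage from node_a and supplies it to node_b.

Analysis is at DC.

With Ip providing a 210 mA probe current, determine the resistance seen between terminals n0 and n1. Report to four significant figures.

MNA unknowns: 2 node voltages V₁..V_2
R1: Y=0.1675 on G[0,2]
R2: Y=0.02004 on G[2,1]
R3: Y=0.06452 on G[2,0]
R4: Y=0.4545 on G[0,2]
R5: Y=0.02755 on G[1,2]
R6: Y=0.02268 on G[1,2]
R7: Y=0.04425 on G[2,1]
R8: Y=0.001235 on G[1,0]
R9: Y=0.0002584 on G[1,2]
R10: Y=0.02584 on G[0,2]
R11: Y=0.0007092 on G[0,1]
R12: Y=0.02278 on G[2,1]
R13: Y=0.5848 on G[1,0]
R14: Y=0.001087 on G[0,1]
R15: Y=0.01389 on G[2,0]
R16: Y=0.0002242 on G[1,0]
R17: Y=0.007692 on G[0,2]
R18: Y=0.3436 on G[1,2]
R19: Y=0.4695 on G[0,2]
R20: Y=0.0006410 on G[1,2]
Ip: z[0]−=0.21, z[1]+=0.21
solve → V1=0.2253, V2=0.06441

R_eq = 1.073 Ω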